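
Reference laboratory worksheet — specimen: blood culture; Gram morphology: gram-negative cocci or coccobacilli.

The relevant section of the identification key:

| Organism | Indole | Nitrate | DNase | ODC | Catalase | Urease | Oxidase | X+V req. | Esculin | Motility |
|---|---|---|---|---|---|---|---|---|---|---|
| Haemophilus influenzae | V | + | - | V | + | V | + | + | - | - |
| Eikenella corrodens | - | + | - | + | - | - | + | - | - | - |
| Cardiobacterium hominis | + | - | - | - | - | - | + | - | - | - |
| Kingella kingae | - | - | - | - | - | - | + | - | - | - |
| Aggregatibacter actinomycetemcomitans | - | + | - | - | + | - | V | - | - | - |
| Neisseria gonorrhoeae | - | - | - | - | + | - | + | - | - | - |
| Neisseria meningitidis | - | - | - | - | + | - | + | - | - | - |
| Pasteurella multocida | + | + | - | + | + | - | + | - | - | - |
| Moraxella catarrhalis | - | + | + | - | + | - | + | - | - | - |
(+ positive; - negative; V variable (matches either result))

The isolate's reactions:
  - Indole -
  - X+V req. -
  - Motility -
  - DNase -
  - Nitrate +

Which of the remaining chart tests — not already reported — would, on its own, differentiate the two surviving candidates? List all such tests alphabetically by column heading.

Catalase, ODC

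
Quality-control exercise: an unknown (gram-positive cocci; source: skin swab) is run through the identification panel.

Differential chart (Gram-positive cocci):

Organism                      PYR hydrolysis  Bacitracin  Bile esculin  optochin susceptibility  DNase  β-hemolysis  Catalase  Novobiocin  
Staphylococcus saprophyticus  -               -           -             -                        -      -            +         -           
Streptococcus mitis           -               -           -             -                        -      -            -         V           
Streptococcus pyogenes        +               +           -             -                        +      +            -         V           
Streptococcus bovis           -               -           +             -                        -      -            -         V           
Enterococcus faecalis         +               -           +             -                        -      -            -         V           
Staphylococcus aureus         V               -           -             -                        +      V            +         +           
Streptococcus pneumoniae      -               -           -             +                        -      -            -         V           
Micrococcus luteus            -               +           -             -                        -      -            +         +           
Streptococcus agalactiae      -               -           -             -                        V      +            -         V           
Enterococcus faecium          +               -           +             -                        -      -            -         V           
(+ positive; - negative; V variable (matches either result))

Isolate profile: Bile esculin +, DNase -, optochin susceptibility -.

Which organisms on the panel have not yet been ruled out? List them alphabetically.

optochin susceptibility -: excludes Streptococcus pneumoniae — 9 left.
Bile esculin +: excludes 6 organisms — 3 left.
DNase -: all 3 remaining candidates are consistent.

Enterococcus faecalis, Enterococcus faecium, Streptococcus bovis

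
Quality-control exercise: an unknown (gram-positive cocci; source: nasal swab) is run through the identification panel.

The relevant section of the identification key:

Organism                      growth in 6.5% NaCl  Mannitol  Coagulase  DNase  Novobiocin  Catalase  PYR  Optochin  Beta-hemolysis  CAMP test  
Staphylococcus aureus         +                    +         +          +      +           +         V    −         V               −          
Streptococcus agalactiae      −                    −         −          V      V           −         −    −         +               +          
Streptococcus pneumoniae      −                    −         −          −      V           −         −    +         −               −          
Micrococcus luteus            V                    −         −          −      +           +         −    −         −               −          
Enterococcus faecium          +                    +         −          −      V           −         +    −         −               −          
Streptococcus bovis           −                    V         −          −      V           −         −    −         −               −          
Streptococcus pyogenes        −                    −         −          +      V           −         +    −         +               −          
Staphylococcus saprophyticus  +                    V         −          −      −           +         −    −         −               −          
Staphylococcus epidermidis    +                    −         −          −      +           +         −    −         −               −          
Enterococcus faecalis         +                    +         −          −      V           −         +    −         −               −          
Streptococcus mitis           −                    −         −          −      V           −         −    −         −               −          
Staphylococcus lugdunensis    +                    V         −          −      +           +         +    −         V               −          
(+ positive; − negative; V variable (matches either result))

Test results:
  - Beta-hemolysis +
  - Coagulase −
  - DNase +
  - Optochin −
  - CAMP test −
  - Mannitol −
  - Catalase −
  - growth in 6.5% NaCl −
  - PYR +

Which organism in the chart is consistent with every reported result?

Coagulase −: excludes Staphylococcus aureus — 11 left.
Catalase −: excludes Micrococcus luteus, Staphylococcus saprophyticus, Staphylococcus epidermidis, Staphylococcus lugdunensis — 7 left.
Mannitol −: excludes Enterococcus faecium, Enterococcus faecalis — 5 left.
Beta-hemolysis +: excludes Streptococcus pneumoniae, Streptococcus bovis, Streptococcus mitis — 2 left.
Optochin −: all 2 remaining candidates are consistent.
DNase +: all 2 remaining candidates are consistent.
growth in 6.5% NaCl −: all 2 remaining candidates are consistent.
PYR +: excludes Streptococcus agalactiae — 1 left.
CAMP test −: the one remaining candidate is consistent.

Streptococcus pyogenes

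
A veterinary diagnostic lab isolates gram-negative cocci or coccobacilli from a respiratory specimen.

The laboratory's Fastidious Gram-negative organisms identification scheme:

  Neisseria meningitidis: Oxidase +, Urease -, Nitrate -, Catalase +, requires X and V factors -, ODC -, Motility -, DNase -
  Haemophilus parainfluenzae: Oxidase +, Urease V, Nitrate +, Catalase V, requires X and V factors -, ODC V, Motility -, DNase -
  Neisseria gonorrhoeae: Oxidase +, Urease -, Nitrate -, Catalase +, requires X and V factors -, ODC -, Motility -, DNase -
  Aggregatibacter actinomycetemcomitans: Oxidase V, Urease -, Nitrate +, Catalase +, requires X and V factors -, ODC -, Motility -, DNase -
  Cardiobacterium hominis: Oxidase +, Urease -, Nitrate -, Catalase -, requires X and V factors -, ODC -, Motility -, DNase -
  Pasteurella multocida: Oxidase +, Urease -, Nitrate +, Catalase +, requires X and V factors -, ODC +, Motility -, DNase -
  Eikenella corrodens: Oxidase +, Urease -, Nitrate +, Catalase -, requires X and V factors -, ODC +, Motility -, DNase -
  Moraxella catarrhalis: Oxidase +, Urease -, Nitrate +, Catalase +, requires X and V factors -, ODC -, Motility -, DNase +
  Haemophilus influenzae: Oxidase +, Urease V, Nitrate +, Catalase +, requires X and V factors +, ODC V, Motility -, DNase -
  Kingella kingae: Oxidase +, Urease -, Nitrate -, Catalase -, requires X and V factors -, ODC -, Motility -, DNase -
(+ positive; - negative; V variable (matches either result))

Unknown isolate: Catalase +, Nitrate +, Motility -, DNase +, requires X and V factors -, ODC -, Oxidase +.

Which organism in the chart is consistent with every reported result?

Nitrate +: excludes Neisseria meningitidis, Neisseria gonorrhoeae, Cardiobacterium hominis, Kingella kingae — 6 left.
requires X and V factors -: excludes Haemophilus influenzae — 5 left.
Motility -: all 5 remaining candidates are consistent.
Catalase +: excludes Eikenella corrodens — 4 left.
DNase +: excludes Haemophilus parainfluenzae, Aggregatibacter actinomycetemcomitans, Pasteurella multocida — 1 left.
ODC -: the one remaining candidate is consistent.
Oxidase +: the one remaining candidate is consistent.

Moraxella catarrhalis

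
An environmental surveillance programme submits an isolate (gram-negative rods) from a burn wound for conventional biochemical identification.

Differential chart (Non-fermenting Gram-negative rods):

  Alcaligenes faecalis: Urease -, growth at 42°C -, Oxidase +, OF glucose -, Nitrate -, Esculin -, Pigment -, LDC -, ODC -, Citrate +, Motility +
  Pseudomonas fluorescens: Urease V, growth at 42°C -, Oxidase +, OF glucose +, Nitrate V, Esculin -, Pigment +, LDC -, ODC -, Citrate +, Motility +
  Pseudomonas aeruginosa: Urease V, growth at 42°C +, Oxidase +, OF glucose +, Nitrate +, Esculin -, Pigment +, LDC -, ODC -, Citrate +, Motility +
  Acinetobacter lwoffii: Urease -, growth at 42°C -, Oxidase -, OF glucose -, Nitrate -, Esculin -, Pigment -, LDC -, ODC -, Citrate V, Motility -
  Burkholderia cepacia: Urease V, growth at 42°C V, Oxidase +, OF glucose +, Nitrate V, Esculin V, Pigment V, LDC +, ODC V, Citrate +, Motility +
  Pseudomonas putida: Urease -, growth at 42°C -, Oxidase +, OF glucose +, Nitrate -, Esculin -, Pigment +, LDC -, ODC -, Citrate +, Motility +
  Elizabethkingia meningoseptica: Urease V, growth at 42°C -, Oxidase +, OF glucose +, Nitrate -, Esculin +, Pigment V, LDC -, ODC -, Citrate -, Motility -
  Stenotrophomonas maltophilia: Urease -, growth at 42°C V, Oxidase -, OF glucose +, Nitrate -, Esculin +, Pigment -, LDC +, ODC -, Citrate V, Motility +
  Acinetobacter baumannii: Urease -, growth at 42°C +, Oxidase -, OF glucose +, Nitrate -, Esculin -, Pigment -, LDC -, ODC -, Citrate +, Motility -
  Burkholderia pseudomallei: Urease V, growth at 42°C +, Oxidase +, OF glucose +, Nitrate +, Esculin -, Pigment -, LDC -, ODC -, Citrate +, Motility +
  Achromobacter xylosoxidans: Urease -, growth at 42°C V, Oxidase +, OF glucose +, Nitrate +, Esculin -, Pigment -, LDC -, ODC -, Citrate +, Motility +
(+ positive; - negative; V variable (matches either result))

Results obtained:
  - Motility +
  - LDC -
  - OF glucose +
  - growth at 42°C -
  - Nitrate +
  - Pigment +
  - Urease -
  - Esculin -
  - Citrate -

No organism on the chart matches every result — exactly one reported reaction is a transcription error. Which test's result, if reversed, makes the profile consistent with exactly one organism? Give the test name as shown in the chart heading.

As reported, no row in the chart matches all 9 reactions.
Reversing LDC → still no organism matches.
Reversing Citrate (to +) → unique match: Pseudomonas fluorescens.
Reversing growth at 42°C → still no organism matches.
Reversing Urease → still no organism matches.
Reversing OF glucose → still no organism matches.
Reversing Esculin → still no organism matches.
Reversing Nitrate → still no organism matches.
Reversing Pigment → still no organism matches.
Reversing Motility → still no organism matches.

Citrate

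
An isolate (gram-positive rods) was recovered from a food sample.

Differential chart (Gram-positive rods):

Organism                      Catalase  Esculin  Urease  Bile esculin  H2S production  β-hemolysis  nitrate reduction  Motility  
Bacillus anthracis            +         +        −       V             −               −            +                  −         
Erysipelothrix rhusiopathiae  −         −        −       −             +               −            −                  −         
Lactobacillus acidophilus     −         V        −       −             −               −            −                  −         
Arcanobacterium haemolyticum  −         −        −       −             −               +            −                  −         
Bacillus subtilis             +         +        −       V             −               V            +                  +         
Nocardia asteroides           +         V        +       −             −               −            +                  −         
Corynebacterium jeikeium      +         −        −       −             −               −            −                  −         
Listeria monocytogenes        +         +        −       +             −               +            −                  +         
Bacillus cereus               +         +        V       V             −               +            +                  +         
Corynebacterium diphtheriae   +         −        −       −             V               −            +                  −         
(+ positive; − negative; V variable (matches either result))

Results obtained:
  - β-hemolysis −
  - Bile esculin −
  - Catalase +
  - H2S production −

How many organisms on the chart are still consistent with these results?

H2S production −: excludes Erysipelothrix rhusiopathiae — 9 left.
Bile esculin −: excludes Listeria monocytogenes — 8 left.
β-hemolysis −: excludes Arcanobacterium haemolyticum, Bacillus cereus — 6 left.
Catalase +: excludes Lactobacillus acidophilus — 5 left.
Still consistent: Bacillus anthracis, Bacillus subtilis, Corynebacterium diphtheriae, Corynebacterium jeikeium, Nocardia asteroides.

5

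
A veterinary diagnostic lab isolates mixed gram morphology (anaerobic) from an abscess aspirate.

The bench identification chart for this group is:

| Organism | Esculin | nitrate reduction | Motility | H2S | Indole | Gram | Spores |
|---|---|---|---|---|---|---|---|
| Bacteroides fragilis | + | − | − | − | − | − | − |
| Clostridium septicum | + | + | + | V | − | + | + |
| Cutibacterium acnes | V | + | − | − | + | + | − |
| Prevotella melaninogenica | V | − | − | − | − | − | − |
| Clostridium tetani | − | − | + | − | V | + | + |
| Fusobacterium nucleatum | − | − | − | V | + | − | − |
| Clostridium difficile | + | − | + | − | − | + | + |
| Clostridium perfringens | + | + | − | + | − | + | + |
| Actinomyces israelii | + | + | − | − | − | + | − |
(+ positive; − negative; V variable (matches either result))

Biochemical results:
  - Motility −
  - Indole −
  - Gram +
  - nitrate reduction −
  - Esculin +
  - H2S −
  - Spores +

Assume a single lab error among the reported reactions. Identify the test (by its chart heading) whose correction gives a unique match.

Motility

As reported, no row in the chart matches all 7 reactions.
Reversing Spores → still no organism matches.
Reversing Indole → still no organism matches.
Reversing Esculin → still no organism matches.
Reversing Gram → still no organism matches.
Reversing H2S → still no organism matches.
Reversing nitrate reduction → still no organism matches.
Reversing Motility (to +) → unique match: Clostridium difficile.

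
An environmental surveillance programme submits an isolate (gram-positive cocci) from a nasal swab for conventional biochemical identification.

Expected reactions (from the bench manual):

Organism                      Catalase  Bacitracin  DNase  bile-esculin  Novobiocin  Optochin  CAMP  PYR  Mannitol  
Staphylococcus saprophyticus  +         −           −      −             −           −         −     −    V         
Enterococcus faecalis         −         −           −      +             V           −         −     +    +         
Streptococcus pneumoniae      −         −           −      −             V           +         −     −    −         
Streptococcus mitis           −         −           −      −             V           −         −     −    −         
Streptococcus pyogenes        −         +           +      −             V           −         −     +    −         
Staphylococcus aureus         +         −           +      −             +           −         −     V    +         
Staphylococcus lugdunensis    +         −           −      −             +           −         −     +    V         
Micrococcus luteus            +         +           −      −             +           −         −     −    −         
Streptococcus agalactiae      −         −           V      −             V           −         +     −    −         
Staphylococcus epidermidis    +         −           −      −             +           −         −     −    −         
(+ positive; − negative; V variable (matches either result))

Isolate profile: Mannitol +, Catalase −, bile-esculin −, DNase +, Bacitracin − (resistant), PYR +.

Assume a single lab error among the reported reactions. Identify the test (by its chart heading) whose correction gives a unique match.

As reported, no row in the chart matches all 6 reactions.
Reversing bile-esculin → still no organism matches.
Reversing PYR → still no organism matches.
Reversing Catalase (to +) → unique match: Staphylococcus aureus.
Reversing Mannitol → still no organism matches.
Reversing Bacitracin → still no organism matches.
Reversing DNase → still no organism matches.

Catalase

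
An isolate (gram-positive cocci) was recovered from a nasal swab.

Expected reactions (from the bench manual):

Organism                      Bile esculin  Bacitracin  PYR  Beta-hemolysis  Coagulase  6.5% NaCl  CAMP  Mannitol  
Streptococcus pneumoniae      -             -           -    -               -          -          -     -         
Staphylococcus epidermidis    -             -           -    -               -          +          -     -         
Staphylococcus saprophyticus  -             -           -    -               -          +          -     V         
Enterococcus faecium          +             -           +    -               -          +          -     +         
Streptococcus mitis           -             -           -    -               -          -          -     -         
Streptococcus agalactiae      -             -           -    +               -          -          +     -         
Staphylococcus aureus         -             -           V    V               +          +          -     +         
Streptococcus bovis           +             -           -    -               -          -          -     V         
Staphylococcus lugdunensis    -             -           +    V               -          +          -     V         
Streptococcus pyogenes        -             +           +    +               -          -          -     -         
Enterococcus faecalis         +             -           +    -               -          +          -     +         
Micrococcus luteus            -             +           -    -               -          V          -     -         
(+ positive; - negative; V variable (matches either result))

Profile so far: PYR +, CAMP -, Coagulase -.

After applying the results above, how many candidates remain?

PYR +: excludes 7 organisms — 5 left.
CAMP -: all 5 remaining candidates are consistent.
Coagulase -: excludes Staphylococcus aureus — 4 left.
Still consistent: Enterococcus faecalis, Enterococcus faecium, Staphylococcus lugdunensis, Streptococcus pyogenes.

4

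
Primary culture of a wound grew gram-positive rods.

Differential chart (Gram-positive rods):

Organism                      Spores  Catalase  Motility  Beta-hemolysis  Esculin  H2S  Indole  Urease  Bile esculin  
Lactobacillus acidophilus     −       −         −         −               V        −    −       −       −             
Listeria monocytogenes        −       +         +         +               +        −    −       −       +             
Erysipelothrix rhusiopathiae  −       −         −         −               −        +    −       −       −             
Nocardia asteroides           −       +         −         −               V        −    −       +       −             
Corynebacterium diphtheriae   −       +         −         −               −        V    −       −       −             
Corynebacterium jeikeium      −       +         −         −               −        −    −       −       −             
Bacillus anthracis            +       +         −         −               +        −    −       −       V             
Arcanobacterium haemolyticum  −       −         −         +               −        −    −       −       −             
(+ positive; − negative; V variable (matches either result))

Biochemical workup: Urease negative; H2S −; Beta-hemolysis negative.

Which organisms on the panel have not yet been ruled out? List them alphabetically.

Urease −: excludes Nocardia asteroides — 7 left.
H2S −: excludes Erysipelothrix rhusiopathiae — 6 left.
Beta-hemolysis −: excludes Listeria monocytogenes, Arcanobacterium haemolyticum — 4 left.

Bacillus anthracis, Corynebacterium diphtheriae, Corynebacterium jeikeium, Lactobacillus acidophilus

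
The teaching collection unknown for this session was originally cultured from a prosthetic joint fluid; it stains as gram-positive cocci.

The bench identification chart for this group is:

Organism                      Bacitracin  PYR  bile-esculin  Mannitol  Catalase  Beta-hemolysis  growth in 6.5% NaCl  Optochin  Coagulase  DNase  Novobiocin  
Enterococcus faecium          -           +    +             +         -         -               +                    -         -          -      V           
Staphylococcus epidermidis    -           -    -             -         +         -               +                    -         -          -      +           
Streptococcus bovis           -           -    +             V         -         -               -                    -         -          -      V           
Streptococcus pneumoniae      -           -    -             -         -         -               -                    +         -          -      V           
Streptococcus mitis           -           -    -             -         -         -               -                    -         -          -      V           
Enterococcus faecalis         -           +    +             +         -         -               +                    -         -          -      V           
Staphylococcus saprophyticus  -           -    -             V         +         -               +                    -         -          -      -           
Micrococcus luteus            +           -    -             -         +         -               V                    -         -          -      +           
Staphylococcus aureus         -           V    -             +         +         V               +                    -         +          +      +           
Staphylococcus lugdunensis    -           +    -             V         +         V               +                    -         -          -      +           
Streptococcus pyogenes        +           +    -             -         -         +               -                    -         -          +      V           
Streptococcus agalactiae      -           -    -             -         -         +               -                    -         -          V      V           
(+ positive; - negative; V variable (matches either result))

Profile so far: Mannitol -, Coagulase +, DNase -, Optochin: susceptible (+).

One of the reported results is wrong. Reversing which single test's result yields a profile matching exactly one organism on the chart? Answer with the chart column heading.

Coagulase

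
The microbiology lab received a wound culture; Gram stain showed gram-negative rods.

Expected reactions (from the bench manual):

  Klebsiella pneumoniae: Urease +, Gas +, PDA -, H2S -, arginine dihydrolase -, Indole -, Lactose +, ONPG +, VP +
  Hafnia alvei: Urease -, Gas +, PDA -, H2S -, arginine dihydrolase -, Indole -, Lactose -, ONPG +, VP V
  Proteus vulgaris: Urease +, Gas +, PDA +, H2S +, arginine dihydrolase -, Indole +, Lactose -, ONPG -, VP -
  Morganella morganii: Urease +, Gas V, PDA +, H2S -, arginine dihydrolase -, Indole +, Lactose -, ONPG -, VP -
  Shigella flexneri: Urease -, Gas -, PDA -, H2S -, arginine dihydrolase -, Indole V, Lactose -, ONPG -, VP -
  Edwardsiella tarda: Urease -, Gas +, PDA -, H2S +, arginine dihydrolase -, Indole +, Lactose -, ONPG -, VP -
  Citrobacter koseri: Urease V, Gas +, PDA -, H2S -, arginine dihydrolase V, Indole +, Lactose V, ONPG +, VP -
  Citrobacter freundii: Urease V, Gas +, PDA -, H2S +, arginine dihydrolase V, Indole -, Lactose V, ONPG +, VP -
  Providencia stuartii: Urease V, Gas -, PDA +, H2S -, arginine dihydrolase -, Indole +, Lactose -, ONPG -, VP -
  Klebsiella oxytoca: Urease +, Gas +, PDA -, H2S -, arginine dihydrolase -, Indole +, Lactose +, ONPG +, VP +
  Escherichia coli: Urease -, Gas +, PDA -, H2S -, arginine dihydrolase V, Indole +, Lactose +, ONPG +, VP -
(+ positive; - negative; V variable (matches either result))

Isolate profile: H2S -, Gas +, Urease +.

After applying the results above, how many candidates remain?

4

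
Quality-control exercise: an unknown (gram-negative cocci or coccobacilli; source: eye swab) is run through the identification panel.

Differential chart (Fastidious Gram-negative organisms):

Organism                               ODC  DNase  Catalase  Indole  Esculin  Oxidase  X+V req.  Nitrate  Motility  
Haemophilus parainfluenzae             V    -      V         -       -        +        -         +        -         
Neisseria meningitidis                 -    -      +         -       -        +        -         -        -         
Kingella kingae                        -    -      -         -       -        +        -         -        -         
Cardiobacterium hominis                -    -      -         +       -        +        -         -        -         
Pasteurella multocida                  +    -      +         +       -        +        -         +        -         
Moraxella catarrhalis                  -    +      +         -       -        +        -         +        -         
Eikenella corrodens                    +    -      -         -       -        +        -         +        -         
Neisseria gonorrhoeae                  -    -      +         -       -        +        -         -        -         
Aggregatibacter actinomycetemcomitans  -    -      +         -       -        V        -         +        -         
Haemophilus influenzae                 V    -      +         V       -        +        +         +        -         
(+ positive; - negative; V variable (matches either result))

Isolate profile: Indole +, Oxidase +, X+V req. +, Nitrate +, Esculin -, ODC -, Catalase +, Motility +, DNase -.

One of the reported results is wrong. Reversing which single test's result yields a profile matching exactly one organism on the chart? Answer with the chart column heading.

Motility

As reported, no row in the chart matches all 9 reactions.
Reversing Nitrate → still no organism matches.
Reversing DNase → still no organism matches.
Reversing ODC → still no organism matches.
Reversing Indole → still no organism matches.
Reversing Esculin → still no organism matches.
Reversing Motility (to -) → unique match: Haemophilus influenzae.
Reversing Oxidase → still no organism matches.
Reversing Catalase → still no organism matches.
Reversing X+V req. → still no organism matches.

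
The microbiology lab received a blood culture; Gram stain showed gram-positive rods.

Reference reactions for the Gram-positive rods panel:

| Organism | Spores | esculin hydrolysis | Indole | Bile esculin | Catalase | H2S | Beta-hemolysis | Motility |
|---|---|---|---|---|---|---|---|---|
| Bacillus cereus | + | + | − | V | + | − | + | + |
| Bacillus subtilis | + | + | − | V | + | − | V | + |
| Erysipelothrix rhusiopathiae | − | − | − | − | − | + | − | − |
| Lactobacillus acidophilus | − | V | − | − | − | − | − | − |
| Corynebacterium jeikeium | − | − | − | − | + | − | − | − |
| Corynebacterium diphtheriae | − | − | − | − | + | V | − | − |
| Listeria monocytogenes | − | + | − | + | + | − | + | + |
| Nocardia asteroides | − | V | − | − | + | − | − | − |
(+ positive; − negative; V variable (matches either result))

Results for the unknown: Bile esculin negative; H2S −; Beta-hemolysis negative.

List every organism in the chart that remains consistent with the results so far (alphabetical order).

Bacillus subtilis, Corynebacterium diphtheriae, Corynebacterium jeikeium, Lactobacillus acidophilus, Nocardia asteroides

Bile esculin −: excludes Listeria monocytogenes — 7 left.
Beta-hemolysis −: excludes Bacillus cereus — 6 left.
H2S −: excludes Erysipelothrix rhusiopathiae — 5 left.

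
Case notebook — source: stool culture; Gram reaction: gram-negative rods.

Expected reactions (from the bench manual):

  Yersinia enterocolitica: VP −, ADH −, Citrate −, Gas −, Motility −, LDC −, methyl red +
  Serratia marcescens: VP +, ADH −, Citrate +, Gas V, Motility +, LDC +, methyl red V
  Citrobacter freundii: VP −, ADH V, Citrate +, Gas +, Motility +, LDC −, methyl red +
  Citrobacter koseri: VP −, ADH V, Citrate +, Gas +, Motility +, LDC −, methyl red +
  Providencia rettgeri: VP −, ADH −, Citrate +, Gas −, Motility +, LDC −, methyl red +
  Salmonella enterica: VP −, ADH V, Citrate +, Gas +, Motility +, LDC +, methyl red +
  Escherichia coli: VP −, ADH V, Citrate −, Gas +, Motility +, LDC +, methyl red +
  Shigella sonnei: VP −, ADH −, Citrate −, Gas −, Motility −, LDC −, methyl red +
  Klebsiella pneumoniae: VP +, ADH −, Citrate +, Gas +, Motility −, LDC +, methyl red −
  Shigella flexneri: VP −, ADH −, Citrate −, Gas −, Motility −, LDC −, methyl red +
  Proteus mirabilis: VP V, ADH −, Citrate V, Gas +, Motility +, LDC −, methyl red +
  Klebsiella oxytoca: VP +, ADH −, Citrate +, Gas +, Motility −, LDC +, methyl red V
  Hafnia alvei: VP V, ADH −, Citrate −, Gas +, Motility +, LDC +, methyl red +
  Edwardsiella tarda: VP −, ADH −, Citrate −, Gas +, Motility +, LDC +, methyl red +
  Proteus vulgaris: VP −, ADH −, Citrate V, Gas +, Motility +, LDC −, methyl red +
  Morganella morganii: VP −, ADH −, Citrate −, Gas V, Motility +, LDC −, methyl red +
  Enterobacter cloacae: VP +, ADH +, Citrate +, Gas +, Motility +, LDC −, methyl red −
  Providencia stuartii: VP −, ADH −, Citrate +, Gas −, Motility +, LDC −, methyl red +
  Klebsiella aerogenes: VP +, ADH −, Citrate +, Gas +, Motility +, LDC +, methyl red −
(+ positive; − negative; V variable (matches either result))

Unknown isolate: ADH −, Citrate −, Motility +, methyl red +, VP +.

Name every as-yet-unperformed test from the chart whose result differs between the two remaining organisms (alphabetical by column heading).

methyl red +: excludes Klebsiella pneumoniae, Enterobacter cloacae, Klebsiella aerogenes — 16 left.
Motility +: excludes Yersinia enterocolitica, Shigella sonnei, Shigella flexneri, Klebsiella oxytoca — 12 left.
ADH −: all 12 remaining candidates are consistent.
VP +: excludes 9 organisms — 3 left.
Citrate −: excludes Serratia marcescens — 2 left.
Two candidates remain: Hafnia alvei and Proteus mirabilis.
  Gas: + vs + — same for both, does not separate.
  LDC: Hafnia alvei +, Proteus mirabilis − — discriminates.

LDC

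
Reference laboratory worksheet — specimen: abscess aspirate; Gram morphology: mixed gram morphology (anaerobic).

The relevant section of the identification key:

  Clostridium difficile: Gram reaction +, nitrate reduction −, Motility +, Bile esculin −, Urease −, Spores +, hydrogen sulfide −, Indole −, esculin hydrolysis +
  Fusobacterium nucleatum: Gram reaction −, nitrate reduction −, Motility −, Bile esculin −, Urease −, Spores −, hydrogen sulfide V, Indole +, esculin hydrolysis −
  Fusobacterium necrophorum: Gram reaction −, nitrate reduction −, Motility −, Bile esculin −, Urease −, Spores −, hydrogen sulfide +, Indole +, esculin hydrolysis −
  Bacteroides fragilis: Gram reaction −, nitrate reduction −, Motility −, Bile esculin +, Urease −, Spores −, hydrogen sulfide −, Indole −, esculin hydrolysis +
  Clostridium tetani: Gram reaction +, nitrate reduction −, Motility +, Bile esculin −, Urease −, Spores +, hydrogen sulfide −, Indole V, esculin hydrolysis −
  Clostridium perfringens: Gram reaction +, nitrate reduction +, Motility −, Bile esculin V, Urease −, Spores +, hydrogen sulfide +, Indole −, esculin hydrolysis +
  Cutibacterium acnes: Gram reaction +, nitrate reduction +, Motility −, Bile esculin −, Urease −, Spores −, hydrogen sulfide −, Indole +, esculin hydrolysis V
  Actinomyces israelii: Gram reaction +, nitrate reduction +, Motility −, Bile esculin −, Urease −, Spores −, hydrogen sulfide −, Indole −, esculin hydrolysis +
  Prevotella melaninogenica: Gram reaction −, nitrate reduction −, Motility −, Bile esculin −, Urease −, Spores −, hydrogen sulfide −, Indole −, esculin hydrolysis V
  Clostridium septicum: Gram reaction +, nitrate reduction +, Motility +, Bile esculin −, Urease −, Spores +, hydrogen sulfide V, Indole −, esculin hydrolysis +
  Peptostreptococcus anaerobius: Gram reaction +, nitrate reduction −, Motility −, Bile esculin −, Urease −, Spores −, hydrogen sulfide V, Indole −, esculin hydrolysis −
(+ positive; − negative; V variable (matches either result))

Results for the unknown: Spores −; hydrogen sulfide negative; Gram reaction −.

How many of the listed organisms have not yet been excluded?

3

hydrogen sulfide −: excludes Fusobacterium necrophorum, Clostridium perfringens — 9 left.
Gram reaction −: excludes 6 organisms — 3 left.
Spores −: all 3 remaining candidates are consistent.
Still consistent: Bacteroides fragilis, Fusobacterium nucleatum, Prevotella melaninogenica.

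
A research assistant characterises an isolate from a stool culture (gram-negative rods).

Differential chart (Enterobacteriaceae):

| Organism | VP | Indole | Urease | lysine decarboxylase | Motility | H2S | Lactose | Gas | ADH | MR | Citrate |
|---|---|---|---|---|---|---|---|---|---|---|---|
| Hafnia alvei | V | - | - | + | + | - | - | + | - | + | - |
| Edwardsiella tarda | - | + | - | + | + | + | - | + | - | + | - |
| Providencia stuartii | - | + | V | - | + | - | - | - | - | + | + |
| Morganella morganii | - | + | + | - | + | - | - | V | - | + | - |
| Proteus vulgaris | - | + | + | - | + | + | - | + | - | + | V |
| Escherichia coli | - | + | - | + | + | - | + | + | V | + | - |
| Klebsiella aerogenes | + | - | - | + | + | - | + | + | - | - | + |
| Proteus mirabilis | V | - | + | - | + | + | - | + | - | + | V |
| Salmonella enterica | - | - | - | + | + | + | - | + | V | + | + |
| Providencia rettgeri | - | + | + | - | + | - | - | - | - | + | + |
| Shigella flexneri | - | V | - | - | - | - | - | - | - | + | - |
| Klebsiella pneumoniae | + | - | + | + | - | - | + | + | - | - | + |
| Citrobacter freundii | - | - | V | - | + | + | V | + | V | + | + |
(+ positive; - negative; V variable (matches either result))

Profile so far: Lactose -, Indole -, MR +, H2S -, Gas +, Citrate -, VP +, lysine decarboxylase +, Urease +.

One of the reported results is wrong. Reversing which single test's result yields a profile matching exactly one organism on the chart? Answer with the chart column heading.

Urease

As reported, no row in the chart matches all 9 reactions.
Reversing VP → still no organism matches.
Reversing Gas → still no organism matches.
Reversing Indole → still no organism matches.
Reversing lysine decarboxylase → still no organism matches.
Reversing Lactose → still no organism matches.
Reversing MR → still no organism matches.
Reversing H2S → still no organism matches.
Reversing Urease (to -) → unique match: Hafnia alvei.
Reversing Citrate → still no organism matches.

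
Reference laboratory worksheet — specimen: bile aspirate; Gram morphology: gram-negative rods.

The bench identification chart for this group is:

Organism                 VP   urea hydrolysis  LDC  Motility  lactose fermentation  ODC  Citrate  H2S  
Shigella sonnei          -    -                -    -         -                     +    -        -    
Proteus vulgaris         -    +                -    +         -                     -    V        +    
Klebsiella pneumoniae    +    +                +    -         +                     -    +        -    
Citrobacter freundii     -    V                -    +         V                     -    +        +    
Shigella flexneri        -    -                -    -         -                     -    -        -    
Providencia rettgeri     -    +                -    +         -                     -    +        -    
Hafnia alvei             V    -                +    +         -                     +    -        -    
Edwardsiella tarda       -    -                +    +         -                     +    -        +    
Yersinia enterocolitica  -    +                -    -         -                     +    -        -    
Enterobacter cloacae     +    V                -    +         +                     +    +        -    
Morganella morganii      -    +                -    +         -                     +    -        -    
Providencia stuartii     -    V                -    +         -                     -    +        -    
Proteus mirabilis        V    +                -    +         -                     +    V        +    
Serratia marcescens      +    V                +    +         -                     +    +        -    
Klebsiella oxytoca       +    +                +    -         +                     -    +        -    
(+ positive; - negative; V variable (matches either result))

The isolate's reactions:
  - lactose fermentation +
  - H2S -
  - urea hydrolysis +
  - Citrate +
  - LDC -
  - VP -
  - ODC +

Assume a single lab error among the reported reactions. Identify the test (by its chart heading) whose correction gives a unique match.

VP

As reported, no row in the chart matches all 7 reactions.
Reversing LDC → still no organism matches.
Reversing VP (to +) → unique match: Enterobacter cloacae.
Reversing lactose fermentation → still no organism matches.
Reversing Citrate → still no organism matches.
Reversing H2S → still no organism matches.
Reversing ODC → still no organism matches.
Reversing urea hydrolysis → still no organism matches.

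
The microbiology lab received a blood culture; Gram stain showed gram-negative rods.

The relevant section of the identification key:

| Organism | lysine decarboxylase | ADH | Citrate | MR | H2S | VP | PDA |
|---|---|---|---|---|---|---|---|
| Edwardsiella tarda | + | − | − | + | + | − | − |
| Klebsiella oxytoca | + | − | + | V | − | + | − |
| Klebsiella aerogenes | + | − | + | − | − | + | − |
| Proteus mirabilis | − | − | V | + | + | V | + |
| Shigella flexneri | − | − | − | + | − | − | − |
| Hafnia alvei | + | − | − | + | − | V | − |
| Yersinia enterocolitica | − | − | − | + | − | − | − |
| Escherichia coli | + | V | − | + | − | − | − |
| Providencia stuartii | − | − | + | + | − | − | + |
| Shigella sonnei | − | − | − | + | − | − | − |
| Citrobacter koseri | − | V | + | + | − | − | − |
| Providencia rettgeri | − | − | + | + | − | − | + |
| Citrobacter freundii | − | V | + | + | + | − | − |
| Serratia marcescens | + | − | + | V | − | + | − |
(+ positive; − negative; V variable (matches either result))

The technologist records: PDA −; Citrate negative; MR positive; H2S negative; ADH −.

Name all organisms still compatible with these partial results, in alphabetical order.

PDA −: excludes Proteus mirabilis, Providencia stuartii, Providencia rettgeri — 11 left.
MR +: excludes Klebsiella aerogenes — 10 left.
Citrate −: excludes Klebsiella oxytoca, Citrobacter koseri, Citrobacter freundii, Serratia marcescens — 6 left.
ADH −: all 6 remaining candidates are consistent.
H2S −: excludes Edwardsiella tarda — 5 left.

Escherichia coli, Hafnia alvei, Shigella flexneri, Shigella sonnei, Yersinia enterocolitica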